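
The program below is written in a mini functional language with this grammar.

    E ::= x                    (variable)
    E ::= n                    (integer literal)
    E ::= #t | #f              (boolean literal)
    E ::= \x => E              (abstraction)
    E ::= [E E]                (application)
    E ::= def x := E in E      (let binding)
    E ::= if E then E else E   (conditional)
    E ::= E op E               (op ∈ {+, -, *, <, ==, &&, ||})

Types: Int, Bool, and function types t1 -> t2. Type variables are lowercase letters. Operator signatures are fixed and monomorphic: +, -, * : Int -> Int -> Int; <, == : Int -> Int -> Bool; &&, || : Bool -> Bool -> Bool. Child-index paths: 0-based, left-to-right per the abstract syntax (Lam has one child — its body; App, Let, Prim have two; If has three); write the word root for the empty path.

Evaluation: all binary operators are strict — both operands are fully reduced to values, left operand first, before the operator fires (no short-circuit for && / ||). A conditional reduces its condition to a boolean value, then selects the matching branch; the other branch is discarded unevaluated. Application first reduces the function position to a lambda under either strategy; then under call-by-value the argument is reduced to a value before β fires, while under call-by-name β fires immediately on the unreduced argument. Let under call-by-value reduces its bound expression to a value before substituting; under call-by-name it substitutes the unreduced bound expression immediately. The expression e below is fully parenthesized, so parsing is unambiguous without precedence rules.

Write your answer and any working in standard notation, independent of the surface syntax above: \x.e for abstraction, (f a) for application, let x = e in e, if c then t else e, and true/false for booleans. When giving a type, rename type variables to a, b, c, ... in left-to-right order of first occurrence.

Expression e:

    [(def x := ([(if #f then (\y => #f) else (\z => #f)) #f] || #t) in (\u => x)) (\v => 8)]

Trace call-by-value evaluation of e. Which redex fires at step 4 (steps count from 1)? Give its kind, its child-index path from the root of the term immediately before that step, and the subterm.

Answer: let at 0 : (let x = true in (\u.x))

Trace:
step 0: ((let x = (((if false then (\y.false) else (\z.false)) false) || true) in (\u.x)) (\v.8))
step 1: [if@0.0.0.0] ((let x = (((\z.false) false) || true) in (\u.x)) (\v.8))
step 2: [beta@0.0.0] ((let x = (false || true) in (\u.x)) (\v.8))
step 3: [delta@0.0] ((let x = true in (\u.x)) (\v.8))
step 4: [let@0] ((\u.true) (\v.8))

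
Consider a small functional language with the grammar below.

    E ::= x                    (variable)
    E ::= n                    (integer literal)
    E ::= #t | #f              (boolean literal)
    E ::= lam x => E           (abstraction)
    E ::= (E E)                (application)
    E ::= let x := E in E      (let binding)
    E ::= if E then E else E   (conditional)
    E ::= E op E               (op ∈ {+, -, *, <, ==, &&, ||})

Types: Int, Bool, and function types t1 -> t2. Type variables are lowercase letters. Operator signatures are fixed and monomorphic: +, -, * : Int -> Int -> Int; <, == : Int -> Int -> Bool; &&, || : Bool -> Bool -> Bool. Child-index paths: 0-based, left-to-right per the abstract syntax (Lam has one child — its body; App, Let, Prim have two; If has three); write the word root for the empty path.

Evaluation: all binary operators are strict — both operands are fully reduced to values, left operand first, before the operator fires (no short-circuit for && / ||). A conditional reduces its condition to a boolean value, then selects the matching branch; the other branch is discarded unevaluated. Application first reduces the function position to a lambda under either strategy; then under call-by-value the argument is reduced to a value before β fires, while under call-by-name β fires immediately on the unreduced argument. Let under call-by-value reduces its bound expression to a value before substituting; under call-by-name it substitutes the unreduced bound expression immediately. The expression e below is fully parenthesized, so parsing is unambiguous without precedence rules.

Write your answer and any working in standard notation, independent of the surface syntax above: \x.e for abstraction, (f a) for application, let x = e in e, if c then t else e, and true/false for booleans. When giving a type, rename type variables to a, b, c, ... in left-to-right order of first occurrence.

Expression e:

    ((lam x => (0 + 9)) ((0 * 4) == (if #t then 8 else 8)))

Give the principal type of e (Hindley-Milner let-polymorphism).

Working:
  unify Int ~ Int
  unify Int ~ Int
\x._ : a -> Int
  unify Int ~ Int
  unify Int ~ Int
  unify Int ~ Int
  unify Bool ~ Bool
  unify Int ~ Int
  unify Int ~ Int
  unify a -> Int ~ Bool -> b
  unify a ~ Bool
  unify Int ~ b
_ _ : Int

Answer: Int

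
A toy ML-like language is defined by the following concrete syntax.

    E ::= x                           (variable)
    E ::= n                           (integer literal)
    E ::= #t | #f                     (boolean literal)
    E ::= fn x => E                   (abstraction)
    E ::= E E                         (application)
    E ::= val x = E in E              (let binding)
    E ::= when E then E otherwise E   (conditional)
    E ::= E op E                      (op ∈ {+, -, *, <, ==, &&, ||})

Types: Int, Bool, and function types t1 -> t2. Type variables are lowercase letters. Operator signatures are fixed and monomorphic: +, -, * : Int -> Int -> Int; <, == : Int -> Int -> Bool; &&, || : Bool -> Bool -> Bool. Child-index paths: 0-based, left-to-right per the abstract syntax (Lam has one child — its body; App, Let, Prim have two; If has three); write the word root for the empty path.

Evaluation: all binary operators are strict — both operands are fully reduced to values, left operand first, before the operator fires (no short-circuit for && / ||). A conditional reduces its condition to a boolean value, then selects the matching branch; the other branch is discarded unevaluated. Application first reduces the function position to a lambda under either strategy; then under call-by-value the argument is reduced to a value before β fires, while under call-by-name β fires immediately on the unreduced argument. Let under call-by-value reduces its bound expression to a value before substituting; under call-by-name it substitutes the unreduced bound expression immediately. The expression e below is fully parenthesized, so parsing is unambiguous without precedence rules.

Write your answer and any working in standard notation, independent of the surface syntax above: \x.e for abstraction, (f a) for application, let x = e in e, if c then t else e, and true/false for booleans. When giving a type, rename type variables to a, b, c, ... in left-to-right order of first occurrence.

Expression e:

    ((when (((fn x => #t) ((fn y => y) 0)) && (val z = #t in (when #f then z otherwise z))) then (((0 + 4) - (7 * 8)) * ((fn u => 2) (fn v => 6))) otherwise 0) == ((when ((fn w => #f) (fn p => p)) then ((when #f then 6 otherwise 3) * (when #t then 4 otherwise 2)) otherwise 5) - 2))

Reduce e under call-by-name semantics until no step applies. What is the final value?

Answer: false

Trace:
step 0: ((if (((\x.true) ((\y.y) 0)) && (let z = true in (if false then z else z))) then (((0 + 4) - (7 * 8)) * ((\u.2) (\v.6))) else 0) == ((if ((\w.false) (\p.p)) then ((if false then 6 else 3) * (if true then 4 else 2)) else 5) - 2))
step 1: [beta@0.0.0] ((if (true && (let z = true in (if false then z else z))) then (((0 + 4) - (7 * 8)) * ((\u.2) (\v.6))) else 0) == ((if ((\w.false) (\p.p)) then ((if false then 6 else 3) * (if true then 4 else 2)) else 5) - 2))
step 2: [let@0.0.1] ((if (true && (if false then true else true)) then (((0 + 4) - (7 * 8)) * ((\u.2) (\v.6))) else 0) == ((if ((\w.false) (\p.p)) then ((if false then 6 else 3) * (if true then 4 else 2)) else 5) - 2))
step 3: [if@0.0.1] ((if (true && true) then (((0 + 4) - (7 * 8)) * ((\u.2) (\v.6))) else 0) == ((if ((\w.false) (\p.p)) then ((if false then 6 else 3) * (if true then 4 else 2)) else 5) - 2))
step 4: [delta@0.0] ((if true then (((0 + 4) - (7 * 8)) * ((\u.2) (\v.6))) else 0) == ((if ((\w.false) (\p.p)) then ((if false then 6 else 3) * (if true then 4 else 2)) else 5) - 2))
step 5: [if@0] ((((0 + 4) - (7 * 8)) * ((\u.2) (\v.6))) == ((if ((\w.false) (\p.p)) then ((if false then 6 else 3) * (if true then 4 else 2)) else 5) - 2))
step 6: [delta@0.0.0] (((4 - (7 * 8)) * ((\u.2) (\v.6))) == ((if ((\w.false) (\p.p)) then ((if false then 6 else 3) * (if true then 4 else 2)) else 5) - 2))
step 7: [delta@0.0.1] (((4 - 56) * ((\u.2) (\v.6))) == ((if ((\w.false) (\p.p)) then ((if false then 6 else 3) * (if true then 4 else 2)) else 5) - 2))
step 8: [delta@0.0] ((-52 * ((\u.2) (\v.6))) == ((if ((\w.false) (\p.p)) then ((if false then 6 else 3) * (if true then 4 else 2)) else 5) - 2))
step 9: [beta@0.1] ((-52 * 2) == ((if ((\w.false) (\p.p)) then ((if false then 6 else 3) * (if true then 4 else 2)) else 5) - 2))
step 10: [delta@0] (-104 == ((if ((\w.false) (\p.p)) then ((if false then 6 else 3) * (if true then 4 else 2)) else 5) - 2))
step 11: [beta@1.0.0] (-104 == ((if false then ((if false then 6 else 3) * (if true then 4 else 2)) else 5) - 2))
step 12: [if@1.0] (-104 == (5 - 2))
step 13: [delta@1] (-104 == 3)
step 14: [delta@root] false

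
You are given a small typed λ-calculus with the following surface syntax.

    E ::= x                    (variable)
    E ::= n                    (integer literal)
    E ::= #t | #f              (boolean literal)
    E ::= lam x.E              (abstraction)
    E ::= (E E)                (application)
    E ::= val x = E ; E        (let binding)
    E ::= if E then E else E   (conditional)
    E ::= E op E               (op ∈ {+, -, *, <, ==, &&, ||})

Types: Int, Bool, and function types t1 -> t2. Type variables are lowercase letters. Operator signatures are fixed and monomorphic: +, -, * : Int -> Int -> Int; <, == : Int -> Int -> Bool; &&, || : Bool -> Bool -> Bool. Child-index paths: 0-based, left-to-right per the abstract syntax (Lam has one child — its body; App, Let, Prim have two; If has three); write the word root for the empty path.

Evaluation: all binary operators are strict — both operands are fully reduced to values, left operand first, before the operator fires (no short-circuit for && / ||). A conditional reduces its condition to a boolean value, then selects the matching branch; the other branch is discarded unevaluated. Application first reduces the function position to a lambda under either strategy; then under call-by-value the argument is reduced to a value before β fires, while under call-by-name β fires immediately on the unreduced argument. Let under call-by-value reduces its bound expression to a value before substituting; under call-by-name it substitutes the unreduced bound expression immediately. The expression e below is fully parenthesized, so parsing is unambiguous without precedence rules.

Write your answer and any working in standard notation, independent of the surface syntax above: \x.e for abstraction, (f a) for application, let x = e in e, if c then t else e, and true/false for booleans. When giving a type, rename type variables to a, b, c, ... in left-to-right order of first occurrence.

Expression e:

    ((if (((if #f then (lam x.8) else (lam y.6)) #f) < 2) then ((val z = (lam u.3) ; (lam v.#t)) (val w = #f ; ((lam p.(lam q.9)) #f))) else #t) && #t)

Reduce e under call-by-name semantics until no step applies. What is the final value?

Answer: true

Trace:
step 0: ((if (((if false then (\x.8) else (\y.6)) false) < 2) then ((let z = (\u.3) in (\v.true)) (let w = false in ((\p.(\q.9)) false))) else true) && true)
step 1: [if@0.0.0.0] ((if (((\y.6) false) < 2) then ((let z = (\u.3) in (\v.true)) (let w = false in ((\p.(\q.9)) false))) else true) && true)
step 2: [beta@0.0.0] ((if (6 < 2) then ((let z = (\u.3) in (\v.true)) (let w = false in ((\p.(\q.9)) false))) else true) && true)
step 3: [delta@0.0] ((if false then ((let z = (\u.3) in (\v.true)) (let w = false in ((\p.(\q.9)) false))) else true) && true)
step 4: [if@0] (true && true)
step 5: [delta@root] true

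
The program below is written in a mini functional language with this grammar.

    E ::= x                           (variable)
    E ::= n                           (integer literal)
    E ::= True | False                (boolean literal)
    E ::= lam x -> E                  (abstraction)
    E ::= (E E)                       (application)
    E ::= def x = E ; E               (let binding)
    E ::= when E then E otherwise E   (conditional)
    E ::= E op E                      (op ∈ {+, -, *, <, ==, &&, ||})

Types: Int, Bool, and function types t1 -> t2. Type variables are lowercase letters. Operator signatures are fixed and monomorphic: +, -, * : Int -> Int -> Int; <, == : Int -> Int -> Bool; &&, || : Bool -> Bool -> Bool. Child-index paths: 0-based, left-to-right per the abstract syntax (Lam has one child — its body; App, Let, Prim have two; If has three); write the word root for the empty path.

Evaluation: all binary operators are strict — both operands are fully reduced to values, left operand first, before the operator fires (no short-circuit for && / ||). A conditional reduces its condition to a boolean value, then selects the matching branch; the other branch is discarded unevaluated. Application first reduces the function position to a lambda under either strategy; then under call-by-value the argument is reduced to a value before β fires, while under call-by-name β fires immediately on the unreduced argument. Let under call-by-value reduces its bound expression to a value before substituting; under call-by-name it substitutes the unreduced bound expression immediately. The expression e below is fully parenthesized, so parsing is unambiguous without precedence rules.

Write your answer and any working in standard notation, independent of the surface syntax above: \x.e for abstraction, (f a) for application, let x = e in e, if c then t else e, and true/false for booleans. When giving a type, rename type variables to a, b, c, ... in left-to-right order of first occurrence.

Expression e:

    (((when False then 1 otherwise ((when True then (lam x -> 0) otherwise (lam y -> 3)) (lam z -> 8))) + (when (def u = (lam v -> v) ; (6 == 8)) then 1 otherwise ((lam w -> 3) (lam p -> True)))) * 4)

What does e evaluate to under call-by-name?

Answer: 12

Trace:
step 0: (((if false then 1 else ((if true then (\x.0) else (\y.3)) (\z.8))) + (if (let u = (\v.v) in (6 == 8)) then 1 else ((\w.3) (\p.true)))) * 4)
step 1: [if@0.0] ((((if true then (\x.0) else (\y.3)) (\z.8)) + (if (let u = (\v.v) in (6 == 8)) then 1 else ((\w.3) (\p.true)))) * 4)
step 2: [if@0.0.0] ((((\x.0) (\z.8)) + (if (let u = (\v.v) in (6 == 8)) then 1 else ((\w.3) (\p.true)))) * 4)
step 3: [beta@0.0] ((0 + (if (let u = (\v.v) in (6 == 8)) then 1 else ((\w.3) (\p.true)))) * 4)
step 4: [let@0.1.0] ((0 + (if (6 == 8) then 1 else ((\w.3) (\p.true)))) * 4)
step 5: [delta@0.1.0] ((0 + (if false then 1 else ((\w.3) (\p.true)))) * 4)
step 6: [if@0.1] ((0 + ((\w.3) (\p.true))) * 4)
step 7: [beta@0.1] ((0 + 3) * 4)
step 8: [delta@0] (3 * 4)
step 9: [delta@root] 12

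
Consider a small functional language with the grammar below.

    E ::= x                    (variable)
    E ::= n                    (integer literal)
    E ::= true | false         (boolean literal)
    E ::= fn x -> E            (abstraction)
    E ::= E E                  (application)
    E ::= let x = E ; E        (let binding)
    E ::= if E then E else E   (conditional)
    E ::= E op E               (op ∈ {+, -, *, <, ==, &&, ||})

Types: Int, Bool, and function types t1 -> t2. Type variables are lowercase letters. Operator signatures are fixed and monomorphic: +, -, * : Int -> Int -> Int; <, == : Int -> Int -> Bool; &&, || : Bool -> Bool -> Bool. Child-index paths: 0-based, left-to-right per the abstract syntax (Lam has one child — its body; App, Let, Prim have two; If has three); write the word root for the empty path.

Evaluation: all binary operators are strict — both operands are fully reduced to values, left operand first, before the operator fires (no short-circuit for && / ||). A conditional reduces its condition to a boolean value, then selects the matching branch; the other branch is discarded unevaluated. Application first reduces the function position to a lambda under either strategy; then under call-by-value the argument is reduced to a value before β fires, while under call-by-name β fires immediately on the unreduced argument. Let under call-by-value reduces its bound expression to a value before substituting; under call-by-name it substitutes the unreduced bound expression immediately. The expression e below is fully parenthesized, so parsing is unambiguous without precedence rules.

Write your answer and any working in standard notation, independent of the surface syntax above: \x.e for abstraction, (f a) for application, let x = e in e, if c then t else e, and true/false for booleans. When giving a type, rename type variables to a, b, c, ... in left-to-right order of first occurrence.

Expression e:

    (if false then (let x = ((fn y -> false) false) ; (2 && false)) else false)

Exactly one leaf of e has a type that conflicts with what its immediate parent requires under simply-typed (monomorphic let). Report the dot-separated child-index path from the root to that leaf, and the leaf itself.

Answer: 1.1.0 : 2

Trace:
  unify Bool ~ Bool
\y._ : a -> Bool
  unify a -> Bool ~ Bool -> b
  unify a ~ Bool
  unify Bool ~ b
_ _ : Bool
let x : Bool
  unify Int ~ Bool
  FAIL: mismatch Int ~ Bool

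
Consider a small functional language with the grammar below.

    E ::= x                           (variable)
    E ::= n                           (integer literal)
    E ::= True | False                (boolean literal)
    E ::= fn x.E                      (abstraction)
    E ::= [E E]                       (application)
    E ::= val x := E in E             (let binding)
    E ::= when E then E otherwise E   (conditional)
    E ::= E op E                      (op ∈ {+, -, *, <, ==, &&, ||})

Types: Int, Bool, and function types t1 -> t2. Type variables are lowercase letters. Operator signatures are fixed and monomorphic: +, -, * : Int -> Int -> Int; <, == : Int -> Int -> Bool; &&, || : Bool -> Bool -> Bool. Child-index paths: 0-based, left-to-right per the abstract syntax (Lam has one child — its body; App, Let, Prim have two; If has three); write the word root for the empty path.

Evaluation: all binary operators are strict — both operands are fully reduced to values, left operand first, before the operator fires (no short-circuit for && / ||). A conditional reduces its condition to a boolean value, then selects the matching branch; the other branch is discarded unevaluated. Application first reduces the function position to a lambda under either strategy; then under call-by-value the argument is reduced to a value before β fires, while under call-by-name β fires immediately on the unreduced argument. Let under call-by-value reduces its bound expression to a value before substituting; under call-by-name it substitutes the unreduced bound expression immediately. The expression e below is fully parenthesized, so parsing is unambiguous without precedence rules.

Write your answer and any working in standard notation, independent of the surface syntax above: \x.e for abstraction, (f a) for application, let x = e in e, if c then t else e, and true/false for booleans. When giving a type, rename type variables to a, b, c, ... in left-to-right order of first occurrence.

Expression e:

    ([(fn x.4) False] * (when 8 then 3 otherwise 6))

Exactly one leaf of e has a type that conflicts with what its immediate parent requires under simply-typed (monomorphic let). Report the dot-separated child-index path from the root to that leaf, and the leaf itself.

Working:
\x._ : a -> Int
  unify a -> Int ~ Bool -> b
  unify a ~ Bool
  unify Int ~ b
_ _ : Int
  unify Int ~ Int
  unify Int ~ Bool
  FAIL: mismatch Int ~ Bool

Answer: 1.0 : 8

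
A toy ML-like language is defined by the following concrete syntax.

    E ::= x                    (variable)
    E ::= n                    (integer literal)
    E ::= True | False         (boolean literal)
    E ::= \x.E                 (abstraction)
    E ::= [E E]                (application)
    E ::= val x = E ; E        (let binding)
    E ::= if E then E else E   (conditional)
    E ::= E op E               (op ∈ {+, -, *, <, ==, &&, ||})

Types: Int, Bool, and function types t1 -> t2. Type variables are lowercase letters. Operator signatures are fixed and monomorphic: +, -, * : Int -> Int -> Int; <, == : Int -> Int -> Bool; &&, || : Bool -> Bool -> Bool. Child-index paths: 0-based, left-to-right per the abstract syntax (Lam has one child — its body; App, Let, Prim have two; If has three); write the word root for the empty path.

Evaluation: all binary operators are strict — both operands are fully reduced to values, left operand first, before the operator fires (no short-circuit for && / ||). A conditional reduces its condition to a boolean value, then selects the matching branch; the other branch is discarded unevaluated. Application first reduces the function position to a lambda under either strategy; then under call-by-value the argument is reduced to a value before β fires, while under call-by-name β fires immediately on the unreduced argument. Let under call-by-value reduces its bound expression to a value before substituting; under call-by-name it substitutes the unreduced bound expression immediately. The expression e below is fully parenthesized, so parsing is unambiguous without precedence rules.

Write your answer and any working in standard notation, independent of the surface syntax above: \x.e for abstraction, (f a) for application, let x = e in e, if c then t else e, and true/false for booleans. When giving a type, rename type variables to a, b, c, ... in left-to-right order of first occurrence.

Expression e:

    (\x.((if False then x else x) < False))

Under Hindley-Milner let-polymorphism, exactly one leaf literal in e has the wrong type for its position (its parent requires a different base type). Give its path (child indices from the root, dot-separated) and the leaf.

Answer: 0.1 : false

Trace:
  unify Bool ~ Bool
x : a
x : a
  unify a ~ a
  unify a ~ Int
  unify Bool ~ Int
  FAIL: mismatch Bool ~ Int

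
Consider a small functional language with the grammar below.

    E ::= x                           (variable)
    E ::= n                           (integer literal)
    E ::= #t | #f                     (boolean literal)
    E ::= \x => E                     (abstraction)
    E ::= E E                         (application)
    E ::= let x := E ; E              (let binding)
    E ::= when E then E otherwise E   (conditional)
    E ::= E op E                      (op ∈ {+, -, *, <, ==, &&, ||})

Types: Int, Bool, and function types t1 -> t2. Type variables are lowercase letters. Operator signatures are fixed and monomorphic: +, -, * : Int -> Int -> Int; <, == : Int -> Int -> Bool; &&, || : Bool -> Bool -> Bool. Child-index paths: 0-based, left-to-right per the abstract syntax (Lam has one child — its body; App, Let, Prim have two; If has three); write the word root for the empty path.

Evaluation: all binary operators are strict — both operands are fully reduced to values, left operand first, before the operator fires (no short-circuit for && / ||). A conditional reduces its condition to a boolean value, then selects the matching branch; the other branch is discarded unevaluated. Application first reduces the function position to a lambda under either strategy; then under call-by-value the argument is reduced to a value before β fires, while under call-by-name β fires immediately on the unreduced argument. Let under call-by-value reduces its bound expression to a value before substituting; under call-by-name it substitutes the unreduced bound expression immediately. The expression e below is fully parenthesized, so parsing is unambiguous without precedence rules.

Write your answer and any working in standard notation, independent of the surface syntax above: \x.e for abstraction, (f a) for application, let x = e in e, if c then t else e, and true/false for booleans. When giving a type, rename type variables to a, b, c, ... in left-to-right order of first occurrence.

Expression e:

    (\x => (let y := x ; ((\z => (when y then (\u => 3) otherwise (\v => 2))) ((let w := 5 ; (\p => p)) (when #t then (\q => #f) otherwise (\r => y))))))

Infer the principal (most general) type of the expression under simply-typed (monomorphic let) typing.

Working:
x : a
let y : a
y : a
  unify a ~ Bool
\u._ : c -> Int
\v._ : d -> Int
  unify c -> Int ~ d -> Int
  unify c ~ d
  unify Int ~ Int
\z._ : b -> d -> Int
let w : Int
p : e
\p._ : e -> e
  unify Bool ~ Bool
\q._ : f -> Bool
y : Bool
\r._ : g -> Bool
  unify f -> Bool ~ g -> Bool
  unify f ~ g
  unify Bool ~ Bool
  unify e -> e ~ (g -> Bool) -> h
  unify e ~ g -> Bool
  unify g -> Bool ~ h
_ _ : g -> Bool
  unify b -> d -> Int ~ (g -> Bool) -> i
  unify b ~ g -> Bool
  unify d -> Int ~ i
_ _ : d -> Int
\x._ : Bool -> d -> Int

Answer: Bool -> a -> Int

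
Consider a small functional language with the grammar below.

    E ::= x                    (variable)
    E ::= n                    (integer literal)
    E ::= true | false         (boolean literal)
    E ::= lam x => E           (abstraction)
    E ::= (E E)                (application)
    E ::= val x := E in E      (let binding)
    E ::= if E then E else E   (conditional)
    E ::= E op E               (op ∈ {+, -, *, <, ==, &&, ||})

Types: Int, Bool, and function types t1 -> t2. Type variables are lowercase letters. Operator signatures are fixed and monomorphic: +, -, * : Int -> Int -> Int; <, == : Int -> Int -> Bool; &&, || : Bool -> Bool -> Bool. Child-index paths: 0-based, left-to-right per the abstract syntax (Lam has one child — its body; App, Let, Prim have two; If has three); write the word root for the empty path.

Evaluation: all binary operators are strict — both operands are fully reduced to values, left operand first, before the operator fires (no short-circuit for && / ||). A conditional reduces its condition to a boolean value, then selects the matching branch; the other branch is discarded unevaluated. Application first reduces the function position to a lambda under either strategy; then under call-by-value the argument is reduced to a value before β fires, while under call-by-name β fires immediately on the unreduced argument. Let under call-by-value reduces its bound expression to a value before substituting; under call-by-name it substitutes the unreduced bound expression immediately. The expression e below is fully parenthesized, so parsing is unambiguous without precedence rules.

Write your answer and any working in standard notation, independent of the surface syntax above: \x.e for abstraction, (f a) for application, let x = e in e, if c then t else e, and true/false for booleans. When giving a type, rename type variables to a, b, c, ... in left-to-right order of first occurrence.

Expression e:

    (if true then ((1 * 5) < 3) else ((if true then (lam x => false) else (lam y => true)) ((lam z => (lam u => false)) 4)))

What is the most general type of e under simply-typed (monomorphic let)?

Answer: Bool

Derivation:
  unify Bool ~ Bool
  unify Int ~ Int
  unify Int ~ Int
  unify Int ~ Int
  unify Int ~ Int
  unify Bool ~ Bool
\x._ : a -> Bool
\y._ : b -> Bool
  unify a -> Bool ~ b -> Bool
  unify a ~ b
  unify Bool ~ Bool
\u._ : d -> Bool
\z._ : c -> d -> Bool
  unify c -> d -> Bool ~ Int -> e
  unify c ~ Int
  unify d -> Bool ~ e
_ _ : d -> Bool
  unify b -> Bool ~ (d -> Bool) -> f
  unify b ~ d -> Bool
  unify Bool ~ f
_ _ : Bool
  unify Bool ~ Bool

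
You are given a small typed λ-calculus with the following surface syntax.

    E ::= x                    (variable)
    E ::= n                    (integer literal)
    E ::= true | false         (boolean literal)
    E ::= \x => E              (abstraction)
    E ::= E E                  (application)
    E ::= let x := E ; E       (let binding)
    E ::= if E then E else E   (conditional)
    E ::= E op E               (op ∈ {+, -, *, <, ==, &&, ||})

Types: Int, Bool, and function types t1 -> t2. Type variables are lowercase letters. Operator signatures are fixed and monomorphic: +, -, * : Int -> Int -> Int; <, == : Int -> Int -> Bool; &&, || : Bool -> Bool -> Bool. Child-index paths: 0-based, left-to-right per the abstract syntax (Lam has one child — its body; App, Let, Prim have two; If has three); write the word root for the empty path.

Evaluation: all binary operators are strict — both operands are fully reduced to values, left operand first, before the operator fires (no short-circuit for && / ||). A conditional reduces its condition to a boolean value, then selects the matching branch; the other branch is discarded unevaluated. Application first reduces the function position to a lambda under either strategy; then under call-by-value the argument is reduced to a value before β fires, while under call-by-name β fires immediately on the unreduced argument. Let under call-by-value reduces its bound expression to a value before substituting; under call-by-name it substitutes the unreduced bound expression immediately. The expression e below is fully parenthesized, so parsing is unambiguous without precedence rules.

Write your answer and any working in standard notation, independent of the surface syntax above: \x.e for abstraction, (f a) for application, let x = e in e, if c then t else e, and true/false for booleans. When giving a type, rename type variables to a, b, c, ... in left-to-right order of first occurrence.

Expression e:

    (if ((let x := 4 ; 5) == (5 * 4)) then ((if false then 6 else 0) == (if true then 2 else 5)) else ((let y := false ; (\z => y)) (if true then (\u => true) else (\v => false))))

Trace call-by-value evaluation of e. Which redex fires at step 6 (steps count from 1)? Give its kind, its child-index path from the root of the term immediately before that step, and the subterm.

Working:
step 0: (if ((let x = 4 in 5) == (5 * 4)) then ((if false then 6 else 0) == (if true then 2 else 5)) else ((let y = false in (\z.y)) (if true then (\u.true) else (\v.false))))
step 1: [let@0.0] (if (5 == (5 * 4)) then ((if false then 6 else 0) == (if true then 2 else 5)) else ((let y = false in (\z.y)) (if true then (\u.true) else (\v.false))))
step 2: [delta@0.1] (if (5 == 20) then ((if false then 6 else 0) == (if true then 2 else 5)) else ((let y = false in (\z.y)) (if true then (\u.true) else (\v.false))))
step 3: [delta@0] (if false then ((if false then 6 else 0) == (if true then 2 else 5)) else ((let y = false in (\z.y)) (if true then (\u.true) else (\v.false))))
step 4: [if@root] ((let y = false in (\z.y)) (if true then (\u.true) else (\v.false)))
step 5: [let@0] ((\z.false) (if true then (\u.true) else (\v.false)))
step 6: [if@1] ((\z.false) (\u.true))

Answer: if at 1 : (if true then (\u.true) else (\v.false))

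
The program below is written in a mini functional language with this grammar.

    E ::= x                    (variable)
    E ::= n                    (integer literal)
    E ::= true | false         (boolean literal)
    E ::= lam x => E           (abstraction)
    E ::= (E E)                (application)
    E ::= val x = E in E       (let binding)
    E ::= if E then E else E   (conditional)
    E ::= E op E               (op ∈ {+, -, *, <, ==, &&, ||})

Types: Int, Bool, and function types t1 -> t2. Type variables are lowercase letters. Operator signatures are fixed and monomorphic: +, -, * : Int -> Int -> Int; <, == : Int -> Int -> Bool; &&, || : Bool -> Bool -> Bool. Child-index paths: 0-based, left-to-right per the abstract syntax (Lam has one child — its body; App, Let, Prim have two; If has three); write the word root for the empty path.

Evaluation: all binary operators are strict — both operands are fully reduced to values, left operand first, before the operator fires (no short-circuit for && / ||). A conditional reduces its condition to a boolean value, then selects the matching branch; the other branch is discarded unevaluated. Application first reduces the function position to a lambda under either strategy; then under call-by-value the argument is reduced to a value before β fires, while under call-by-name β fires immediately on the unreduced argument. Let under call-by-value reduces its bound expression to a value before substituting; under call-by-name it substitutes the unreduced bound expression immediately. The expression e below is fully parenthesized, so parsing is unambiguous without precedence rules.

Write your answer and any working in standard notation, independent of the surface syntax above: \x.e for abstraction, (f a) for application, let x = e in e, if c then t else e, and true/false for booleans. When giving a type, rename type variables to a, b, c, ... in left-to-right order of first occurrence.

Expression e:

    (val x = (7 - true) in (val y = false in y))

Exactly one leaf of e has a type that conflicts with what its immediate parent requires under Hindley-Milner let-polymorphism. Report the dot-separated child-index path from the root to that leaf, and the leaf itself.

Working:
  unify Int ~ Int
  unify Bool ~ Int
  FAIL: mismatch Bool ~ Int

Answer: 0.1 : true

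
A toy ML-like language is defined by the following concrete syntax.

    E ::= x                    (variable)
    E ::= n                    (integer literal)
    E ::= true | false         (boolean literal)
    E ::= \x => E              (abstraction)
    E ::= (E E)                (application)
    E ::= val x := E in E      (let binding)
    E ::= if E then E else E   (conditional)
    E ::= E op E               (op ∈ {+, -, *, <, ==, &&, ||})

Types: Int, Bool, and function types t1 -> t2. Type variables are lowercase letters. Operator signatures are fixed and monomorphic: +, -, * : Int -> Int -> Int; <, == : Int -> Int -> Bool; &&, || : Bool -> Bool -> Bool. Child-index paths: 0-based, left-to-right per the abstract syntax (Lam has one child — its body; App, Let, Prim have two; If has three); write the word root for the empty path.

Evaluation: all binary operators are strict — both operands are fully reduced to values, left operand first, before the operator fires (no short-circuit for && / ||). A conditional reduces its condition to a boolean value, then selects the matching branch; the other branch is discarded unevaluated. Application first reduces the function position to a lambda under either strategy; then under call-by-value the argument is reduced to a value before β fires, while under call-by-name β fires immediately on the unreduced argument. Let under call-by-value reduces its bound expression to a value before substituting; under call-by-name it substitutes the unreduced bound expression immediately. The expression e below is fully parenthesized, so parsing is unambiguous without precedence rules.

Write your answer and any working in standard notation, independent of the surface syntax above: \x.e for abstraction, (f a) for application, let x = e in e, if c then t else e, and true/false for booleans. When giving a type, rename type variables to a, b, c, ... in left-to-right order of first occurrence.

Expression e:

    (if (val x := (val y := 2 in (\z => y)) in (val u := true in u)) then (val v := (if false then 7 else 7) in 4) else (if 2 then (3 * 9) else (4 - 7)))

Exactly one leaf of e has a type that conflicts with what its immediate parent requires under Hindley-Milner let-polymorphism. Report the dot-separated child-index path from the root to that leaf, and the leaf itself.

Derivation:
let y : Int
y : Int
\z._ : a -> Int
let x : forall. a -> Int
let u : Bool
u : Bool
  unify Bool ~ Bool
  unify Bool ~ Bool
  unify Int ~ Int
let v : Int
  unify Int ~ Bool
  FAIL: mismatch Int ~ Bool

Answer: 2.0 : 2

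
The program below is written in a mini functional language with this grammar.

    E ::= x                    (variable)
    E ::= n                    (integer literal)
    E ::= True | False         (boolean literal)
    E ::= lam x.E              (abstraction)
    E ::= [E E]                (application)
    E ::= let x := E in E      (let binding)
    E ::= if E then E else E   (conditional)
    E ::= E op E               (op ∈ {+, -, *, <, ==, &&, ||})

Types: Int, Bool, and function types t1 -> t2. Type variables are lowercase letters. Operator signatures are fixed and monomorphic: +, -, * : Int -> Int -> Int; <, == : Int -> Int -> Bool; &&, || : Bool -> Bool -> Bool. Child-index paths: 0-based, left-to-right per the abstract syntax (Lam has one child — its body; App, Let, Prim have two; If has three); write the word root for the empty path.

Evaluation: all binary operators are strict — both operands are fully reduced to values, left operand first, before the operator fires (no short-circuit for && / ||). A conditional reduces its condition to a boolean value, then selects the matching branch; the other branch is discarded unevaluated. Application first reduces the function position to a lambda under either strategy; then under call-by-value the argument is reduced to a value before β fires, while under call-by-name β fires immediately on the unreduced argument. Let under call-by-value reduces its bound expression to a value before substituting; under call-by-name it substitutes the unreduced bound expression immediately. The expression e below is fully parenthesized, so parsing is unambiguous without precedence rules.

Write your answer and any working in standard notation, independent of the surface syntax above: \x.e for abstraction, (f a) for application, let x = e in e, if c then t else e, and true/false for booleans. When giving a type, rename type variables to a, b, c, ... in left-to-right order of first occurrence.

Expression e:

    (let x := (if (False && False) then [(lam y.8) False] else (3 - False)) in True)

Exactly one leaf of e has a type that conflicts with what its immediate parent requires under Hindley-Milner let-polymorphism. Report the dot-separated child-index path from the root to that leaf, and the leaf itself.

Answer: 0.2.1 : false

Trace:
  unify Bool ~ Bool
  unify Bool ~ Bool
  unify Bool ~ Bool
\y._ : a -> Int
  unify a -> Int ~ Bool -> b
  unify a ~ Bool
  unify Int ~ b
_ _ : Int
  unify Int ~ Int
  unify Bool ~ Int
  FAIL: mismatch Bool ~ Int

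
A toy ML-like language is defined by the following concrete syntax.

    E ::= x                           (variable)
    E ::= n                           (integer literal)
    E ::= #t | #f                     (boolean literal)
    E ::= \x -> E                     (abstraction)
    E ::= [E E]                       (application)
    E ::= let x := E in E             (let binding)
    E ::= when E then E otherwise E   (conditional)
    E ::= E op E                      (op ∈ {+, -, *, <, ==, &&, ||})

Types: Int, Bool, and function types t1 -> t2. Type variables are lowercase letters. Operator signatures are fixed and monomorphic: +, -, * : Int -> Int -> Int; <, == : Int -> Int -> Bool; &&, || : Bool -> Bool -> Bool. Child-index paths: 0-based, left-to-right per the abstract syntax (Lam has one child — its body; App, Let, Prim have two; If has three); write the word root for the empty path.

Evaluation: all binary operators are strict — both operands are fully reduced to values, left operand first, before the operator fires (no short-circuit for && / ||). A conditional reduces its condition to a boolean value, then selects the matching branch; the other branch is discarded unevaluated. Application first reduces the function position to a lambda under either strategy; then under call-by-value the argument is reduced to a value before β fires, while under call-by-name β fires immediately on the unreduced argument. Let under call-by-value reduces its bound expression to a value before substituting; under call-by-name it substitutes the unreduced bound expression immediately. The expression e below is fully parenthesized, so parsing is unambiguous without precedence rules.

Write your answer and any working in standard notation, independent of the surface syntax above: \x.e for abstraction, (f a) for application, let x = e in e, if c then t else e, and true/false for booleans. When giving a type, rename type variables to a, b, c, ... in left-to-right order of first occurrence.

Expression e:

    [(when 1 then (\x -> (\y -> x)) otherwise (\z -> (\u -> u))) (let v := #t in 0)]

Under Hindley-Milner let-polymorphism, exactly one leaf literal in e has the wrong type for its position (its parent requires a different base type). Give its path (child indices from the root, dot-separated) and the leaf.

Working:
  unify Int ~ Bool
  FAIL: mismatch Int ~ Bool

Answer: 0.0 : 1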